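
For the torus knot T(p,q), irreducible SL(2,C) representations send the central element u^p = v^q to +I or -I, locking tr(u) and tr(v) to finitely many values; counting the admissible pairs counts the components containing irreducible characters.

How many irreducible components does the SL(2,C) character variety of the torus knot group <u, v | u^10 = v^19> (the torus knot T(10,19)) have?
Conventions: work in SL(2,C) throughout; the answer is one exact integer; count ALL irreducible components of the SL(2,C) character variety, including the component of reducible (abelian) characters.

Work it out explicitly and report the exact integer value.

Gamma = < u, v | u^10 = v^19 > (torus knot T(10,19)); the central element u^10 = v^19 acts as +I or -I in any irreducible SL(2,C) representation.
This locks tr(u) to 2*cos(pi*alpha/10), alpha in 1..9, and tr(v) to 2*cos(pi*beta/19), beta in 1..18, on each component of irreducible characters.
u^10 = (-1)^alpha I and v^19 = (-1)^beta I must agree, so alpha and beta have equal parity.
Enumerate parity-matched pairs: 5*9 odd-odd plus 4*9 even-even gives 81.
Total: 81 irreducible-character components + 1 reducible (abelian) component = 82.

82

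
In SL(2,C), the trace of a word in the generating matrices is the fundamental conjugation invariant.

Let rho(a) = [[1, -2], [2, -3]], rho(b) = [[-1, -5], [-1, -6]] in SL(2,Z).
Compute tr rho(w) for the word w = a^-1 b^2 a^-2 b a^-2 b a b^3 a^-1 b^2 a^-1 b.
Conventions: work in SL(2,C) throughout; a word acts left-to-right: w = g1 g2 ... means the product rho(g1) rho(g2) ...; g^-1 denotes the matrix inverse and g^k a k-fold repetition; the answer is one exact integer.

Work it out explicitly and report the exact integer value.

rho(a^-1) = [[-3, 2], [-2, 1]]
... * rho(b) = [[-1, -5], [-1, -6]]  ->  [[1, 3], [1, 4]]
... * rho(b) = [[-1, -5], [-1, -6]]  ->  [[-4, -23], [-5, -29]]
... * rho(a^-1) = [[-3, 2], [-2, 1]]  ->  [[58, -31], [73, -39]]
... * rho(a^-1) = [[-3, 2], [-2, 1]]  ->  [[-112, 85], [-141, 107]]
... * rho(b) = [[-1, -5], [-1, -6]]  ->  [[27, 50], [34, 63]]
... * rho(a^-1) = [[-3, 2], [-2, 1]]  ->  [[-181, 104], [-228, 131]]
... * rho(a^-1) = [[-3, 2], [-2, 1]]  ->  [[335, -258], [422, -325]]
... * rho(b) = [[-1, -5], [-1, -6]]  ->  [[-77, -127], [-97, -160]]
... * rho(a) = [[1, -2], [2, -3]]  ->  [[-331, 535], [-417, 674]]
... * rho(b) = [[-1, -5], [-1, -6]]  ->  [[-204, -1555], [-257, -1959]]
... * rho(b) = [[-1, -5], [-1, -6]]  ->  [[1759, 10350], [2216, 13039]]
... * rho(b) = [[-1, -5], [-1, -6]]  ->  [[-12109, -70895], [-15255, -89314]]
... * rho(a^-1) = [[-3, 2], [-2, 1]]  ->  [[178117, -95113], [224393, -119824]]
... * rho(b) = [[-1, -5], [-1, -6]]  ->  [[-83004, -319907], [-104569, -403021]]
... * rho(b) = [[-1, -5], [-1, -6]]  ->  [[402911, 2334462], [507590, 2940971]]
... * rho(a^-1) = [[-3, 2], [-2, 1]]  ->  [[-5877657, 3140284], [-7404712, 3956151]]
... * rho(b) = [[-1, -5], [-1, -6]]  ->  [[2737373, 10546581], [3448561, 13286654]]
tr = 2737373 + 13286654 = 16024027

16024027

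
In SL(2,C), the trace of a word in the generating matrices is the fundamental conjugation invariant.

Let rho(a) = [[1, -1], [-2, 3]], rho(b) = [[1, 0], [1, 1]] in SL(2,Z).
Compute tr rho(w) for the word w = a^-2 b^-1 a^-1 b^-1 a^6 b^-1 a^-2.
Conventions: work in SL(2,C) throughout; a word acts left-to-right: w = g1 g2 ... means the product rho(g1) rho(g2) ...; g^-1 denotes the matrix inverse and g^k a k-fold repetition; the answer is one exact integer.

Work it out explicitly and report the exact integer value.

rho(a^-1) = [[3, 1], [2, 1]]
... * rho(a^-1) = [[3, 1], [2, 1]]  ->  [[11, 4], [8, 3]]
... * rho(b^-1) = [[1, 0], [-1, 1]]  ->  [[7, 4], [5, 3]]
... * rho(a^-1) = [[3, 1], [2, 1]]  ->  [[29, 11], [21, 8]]
... * rho(b^-1) = [[1, 0], [-1, 1]]  ->  [[18, 11], [13, 8]]
... * rho(a) = [[1, -1], [-2, 3]]  ->  [[-4, 15], [-3, 11]]
... * rho(a) = [[1, -1], [-2, 3]]  ->  [[-34, 49], [-25, 36]]
... * rho(a) = [[1, -1], [-2, 3]]  ->  [[-132, 181], [-97, 133]]
... * rho(a) = [[1, -1], [-2, 3]]  ->  [[-494, 675], [-363, 496]]
... * rho(a) = [[1, -1], [-2, 3]]  ->  [[-1844, 2519], [-1355, 1851]]
... * rho(a) = [[1, -1], [-2, 3]]  ->  [[-6882, 9401], [-5057, 6908]]
... * rho(b^-1) = [[1, 0], [-1, 1]]  ->  [[-16283, 9401], [-11965, 6908]]
... * rho(a^-1) = [[3, 1], [2, 1]]  ->  [[-30047, -6882], [-22079, -5057]]
... * rho(a^-1) = [[3, 1], [2, 1]]  ->  [[-103905, -36929], [-76351, -27136]]
tr = -103905 + -27136 = -131041

-131041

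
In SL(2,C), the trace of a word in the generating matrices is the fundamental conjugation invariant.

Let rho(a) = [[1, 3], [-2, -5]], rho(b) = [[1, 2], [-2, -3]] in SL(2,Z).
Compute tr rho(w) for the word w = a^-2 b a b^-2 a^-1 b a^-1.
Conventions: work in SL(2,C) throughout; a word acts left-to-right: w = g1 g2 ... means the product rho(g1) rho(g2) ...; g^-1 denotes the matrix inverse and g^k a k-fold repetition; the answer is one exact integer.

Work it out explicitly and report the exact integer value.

rho(a^-1) = [[-5, -3], [2, 1]]
... * rho(a^-1) = [[-5, -3], [2, 1]]  ->  [[19, 12], [-8, -5]]
... * rho(b) = [[1, 2], [-2, -3]]  ->  [[-5, 2], [2, -1]]
... * rho(a) = [[1, 3], [-2, -5]]  ->  [[-9, -25], [4, 11]]
... * rho(b^-1) = [[-3, -2], [2, 1]]  ->  [[-23, -7], [10, 3]]
... * rho(b^-1) = [[-3, -2], [2, 1]]  ->  [[55, 39], [-24, -17]]
... * rho(a^-1) = [[-5, -3], [2, 1]]  ->  [[-197, -126], [86, 55]]
... * rho(b) = [[1, 2], [-2, -3]]  ->  [[55, -16], [-24, 7]]
... * rho(a^-1) = [[-5, -3], [2, 1]]  ->  [[-307, -181], [134, 79]]
tr = -307 + 79 = -228

-228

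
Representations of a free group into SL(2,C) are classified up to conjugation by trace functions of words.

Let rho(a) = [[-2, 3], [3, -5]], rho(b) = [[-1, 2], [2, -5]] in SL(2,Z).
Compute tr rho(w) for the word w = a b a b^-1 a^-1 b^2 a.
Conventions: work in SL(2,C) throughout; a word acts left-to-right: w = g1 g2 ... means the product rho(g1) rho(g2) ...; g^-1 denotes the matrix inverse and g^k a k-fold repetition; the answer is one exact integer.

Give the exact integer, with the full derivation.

-56153

rho(a) = [[-2, 3], [3, -5]]
... * rho(b) = [[-1, 2], [2, -5]]  ->  [[8, -19], [-13, 31]]
... * rho(a) = [[-2, 3], [3, -5]]  ->  [[-73, 119], [119, -194]]
... * rho(b^-1) = [[-5, -2], [-2, -1]]  ->  [[127, 27], [-207, -44]]
... * rho(a^-1) = [[-5, -3], [-3, -2]]  ->  [[-716, -435], [1167, 709]]
... * rho(b) = [[-1, 2], [2, -5]]  ->  [[-154, 743], [251, -1211]]
... * rho(b) = [[-1, 2], [2, -5]]  ->  [[1640, -4023], [-2673, 6557]]
... * rho(a) = [[-2, 3], [3, -5]]  ->  [[-15349, 25035], [25017, -40804]]
tr = -15349 + -40804 = -56153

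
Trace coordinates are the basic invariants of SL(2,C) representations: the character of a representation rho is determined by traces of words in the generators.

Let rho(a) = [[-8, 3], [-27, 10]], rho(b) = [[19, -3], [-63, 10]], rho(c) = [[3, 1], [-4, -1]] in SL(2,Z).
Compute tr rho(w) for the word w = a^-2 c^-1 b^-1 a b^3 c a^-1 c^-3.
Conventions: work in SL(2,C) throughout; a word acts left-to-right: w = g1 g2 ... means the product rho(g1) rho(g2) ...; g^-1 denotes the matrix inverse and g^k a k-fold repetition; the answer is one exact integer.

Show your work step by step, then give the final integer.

rho(a^-1) = [[10, -3], [27, -8]]
... * rho(a^-1) = [[10, -3], [27, -8]]  ->  [[19, -6], [54, -17]]
... * rho(c^-1) = [[-1, -1], [4, 3]]  ->  [[-43, -37], [-122, -105]]
... * rho(b^-1) = [[10, 3], [63, 19]]  ->  [[-2761, -832], [-7835, -2361]]
... * rho(a) = [[-8, 3], [-27, 10]]  ->  [[44552, -16603], [126427, -47115]]
... * rho(b) = [[19, -3], [-63, 10]]  ->  [[1892477, -299686], [5370358, -850431]]
... * rho(b) = [[19, -3], [-63, 10]]  ->  [[54837281, -8674291], [155613955, -24615384]]
... * rho(b) = [[19, -3], [-63, 10]]  ->  [[1588388672, -251254753], [4507434337, -712995705]]
... * rho(c) = [[3, 1], [-4, -1]]  ->  [[5770185028, 1839643425], [16374285831, 5220430042]]
... * rho(a^-1) = [[10, -3], [27, -8]]  ->  [[107372222755, -32027702484], [304694469444, -90886297829]]
... * rho(c^-1) = [[-1, -1], [4, 3]]  ->  [[-235483032691, -203455330207], [-668239660760, -577353362931]]
... * rho(c^-1) = [[-1, -1], [4, 3]]  ->  [[-578338288137, -374882957930], [-1641173790964, -1063820428033]]
... * rho(c^-1) = [[-1, -1], [4, 3]]  ->  [[-921193543583, -546310585653], [-2614107921168, -1550287493135]]
tr = -921193543583 + -1550287493135 = -2471481036718

-2471481036718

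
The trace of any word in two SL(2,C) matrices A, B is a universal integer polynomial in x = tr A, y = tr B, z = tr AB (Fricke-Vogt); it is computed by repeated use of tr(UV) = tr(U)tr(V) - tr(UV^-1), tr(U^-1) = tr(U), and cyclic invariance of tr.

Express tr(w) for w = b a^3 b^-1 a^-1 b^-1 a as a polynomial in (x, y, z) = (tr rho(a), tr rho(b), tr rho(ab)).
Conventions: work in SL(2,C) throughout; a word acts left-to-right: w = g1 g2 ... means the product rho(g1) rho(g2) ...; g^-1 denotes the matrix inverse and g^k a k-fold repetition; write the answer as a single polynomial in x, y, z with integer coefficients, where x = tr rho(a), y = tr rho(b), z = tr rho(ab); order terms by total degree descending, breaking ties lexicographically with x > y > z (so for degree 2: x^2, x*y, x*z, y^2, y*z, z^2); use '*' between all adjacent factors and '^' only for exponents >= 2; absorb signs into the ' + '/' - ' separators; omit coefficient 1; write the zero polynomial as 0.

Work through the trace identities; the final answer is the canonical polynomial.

apply: trace(b a^2) = trace(a) * trace(b a) - trace(b) = x*z - y
trace(a b a^2) = trace(a) * trace(b a^2) - trace(b a) = x^2*z - x*y - z
trace(b a b a) = trace(a b) * trace(a b) - trace(1)   [split at repeated a] = z^2 - 2
apply: trace(b a b) = trace(b) * trace(a b) - trace(a) = y*z - x
trace(a b a^2 b) = trace(a) * trace(b a b a) - trace(b a b) = x*z^2 - y*z - x
trace(b^-1 a b a^2) = trace(a b a^2) * trace(b) - trace(a b a^2 b) = x^2*y*z - x*y^2 - x*z^2 + x
trace(a b a^3) = trace(a) * trace(b a^3) - trace(b a^2) = x^3*z - x^2*y - 2*x*z + y
trace(b a^3 b a) = trace(a) * trace(b a b a^2) - trace(b a b a) = x^2*z^2 - x*y*z - x^2 - z^2 + 2
use: trace(a^2) = trace(a) * trace(a) - trace(1) = x^2 - 2
apply: trace(b^2 a^2) = trace(b) * trace(a^2 b) - trace(a^2) = x*y*z - x^2 - y^2 + 2
apply: trace(b a^3 b) = trace(a) * trace(b^2 a^2) - trace(b^2 a) = x^2*y*z - x^3 - x*y^2 - y*z + 3*x
trace(a b a^3 b a) = trace(a) * trace(b a^3 b a) - trace(b a^3 b) = x^3*z^2 - 2*x^2*y*z + x*y^2 - x*z^2 + y*z - x
trace(b a b a b a) = trace(a b) * trace(a b a b) - trace(a^-1 b^-1)   [split at repeated a] = z^3 - 3*z
use: trace(b a b a b) = trace(b) * trace(a b a b) - trace(a b a) = y*z^2 - x*z - y
apply: trace(b a b a b a^2) = trace(a) * trace(b a b a b a) - trace(b a b a b) = x*z^3 - y*z^2 - 2*x*z + y
use: trace(a b a^3 b a b) = trace(a) * trace(b a b a b a^2) - trace(b a b a b a) = x^2*z^3 - x*y*z^2 - 2*x^2*z - z^3 + x*y + 3*z
trace(b^-1 a b a^3 b a) = trace(a b a^3 b a) * trace(b) - trace(a b a^3 b a b) = x^3*y*z^2 - 2*x^2*y^2*z - x^2*z^3 + x*y^3 + 2*x^2*z + y^2*z + z^3 - 2*x*y - 3*z
trace(a^-1 b^-1 a b a^3 b) = trace(b^-1 a b a^3 b) * trace(a) - trace(b^-1 a b a^3 b a) = -x^3*y*z^2 + x^4*z + 2*x^2*y^2*z + x^2*z^3 - x^3*y - x*y^3 - 4*x^2*z - y^2*z - z^3 + 3*x*y + 3*z
use: trace(b a^3 b^-1 a^-1 b^-1 a) = trace(a^-1 b^-1 a b a^3) * trace(b) - trace(a^-1 b^-1 a b a^3 b) = x^3*y*z^2 - x^4*z - x^2*y^2*z - x^2*z^3 + x^3*y - x*y*z^2 + 4*x^2*z + y^2*z + z^3 - 2*x*y - 3*z

x^3*y*z^2 - x^4*z - x^2*y^2*z - x^2*z^3 + x^3*y - x*y*z^2 + 4*x^2*z + y^2*z + z^3 - 2*x*y - 3*z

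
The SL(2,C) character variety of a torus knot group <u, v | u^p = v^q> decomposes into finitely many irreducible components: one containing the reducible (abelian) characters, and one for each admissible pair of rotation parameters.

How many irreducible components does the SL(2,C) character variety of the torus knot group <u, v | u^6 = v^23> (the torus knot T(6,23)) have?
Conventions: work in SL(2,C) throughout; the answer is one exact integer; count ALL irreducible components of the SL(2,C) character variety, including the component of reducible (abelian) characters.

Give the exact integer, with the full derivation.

Gamma = < u, v | u^6 = v^23 > (torus knot T(6,23)); the central element u^6 = v^23 acts as +I or -I in any irreducible SL(2,C) representation.
On an irreducible component, tr(u) is locked at 2*cos(pi*alpha/6) for some alpha in 1..5, and tr(v) at 2*cos(pi*beta/23) for some beta in 1..22.
Consistency of u^6 = (-1)^alpha I with v^23 = (-1)^beta I forces alpha = beta (mod 2).
count pairs: odd alpha (3 choices) x odd beta (11), plus even alpha (2) x even beta (11): 3*11 + 2*11 = 55.
That is 55 components of irreducible characters, and with the reducible (abelian) component the total is 56.

56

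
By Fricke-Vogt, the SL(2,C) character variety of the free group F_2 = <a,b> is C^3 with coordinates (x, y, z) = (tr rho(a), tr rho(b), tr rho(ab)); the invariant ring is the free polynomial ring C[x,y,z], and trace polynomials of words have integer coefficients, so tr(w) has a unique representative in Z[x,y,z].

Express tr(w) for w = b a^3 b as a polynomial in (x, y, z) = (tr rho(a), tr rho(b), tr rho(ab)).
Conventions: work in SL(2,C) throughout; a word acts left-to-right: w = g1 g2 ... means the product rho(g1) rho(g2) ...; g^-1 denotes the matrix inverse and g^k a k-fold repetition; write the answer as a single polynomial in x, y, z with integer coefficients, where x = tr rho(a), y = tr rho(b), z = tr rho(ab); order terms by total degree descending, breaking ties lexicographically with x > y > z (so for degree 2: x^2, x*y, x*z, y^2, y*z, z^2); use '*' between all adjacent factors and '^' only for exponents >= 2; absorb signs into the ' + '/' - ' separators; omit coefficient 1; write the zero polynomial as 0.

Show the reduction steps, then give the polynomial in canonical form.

x^2*y*z - x^3 - x*y^2 - y*z + 3*x

and trace(a^2 b) = trace(a) trace(b a) - trace(b)  (reduce the a square) = x*z - y
next, trace(a^2) = trace(a) trace(a) - trace(1)  (reduce the a square) = x^2 - 2
next, trace(b^2 a^2) = trace(b) trace(a^2 b) - trace(a^2)  (reduce the b square) = x*y*z - x^2 - y^2 + 2
and trace(b^2 a) = trace(b) trace(a b) - trace(a)  (reduce the b square) = y*z - x
trace(b a^3 b) = trace(a) trace(b^2 a^2) - trace(b^2 a)  (reduce the a square) = x^2*y*z - x^3 - x*y^2 - y*z + 3*x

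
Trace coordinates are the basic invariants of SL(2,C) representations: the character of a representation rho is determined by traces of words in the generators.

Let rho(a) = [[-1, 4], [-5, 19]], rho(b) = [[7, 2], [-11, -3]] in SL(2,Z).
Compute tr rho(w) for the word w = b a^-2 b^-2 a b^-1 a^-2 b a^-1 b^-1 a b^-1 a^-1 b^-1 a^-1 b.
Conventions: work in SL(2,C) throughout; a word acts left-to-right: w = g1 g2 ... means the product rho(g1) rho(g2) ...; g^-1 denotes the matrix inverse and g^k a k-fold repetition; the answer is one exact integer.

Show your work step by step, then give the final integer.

-11164239814444337234

rho(b) = [[7, 2], [-11, -3]]
... * rho(a^-1) = [[19, -4], [5, -1]]  ->  [[143, -30], [-224, 47]]
... * rho(a^-1) = [[19, -4], [5, -1]]  ->  [[2567, -542], [-4021, 849]]
... * rho(b^-1) = [[-3, -2], [11, 7]]  ->  [[-13663, -8928], [21402, 13985]]
... * rho(b^-1) = [[-3, -2], [11, 7]]  ->  [[-57219, -35170], [89629, 55091]]
... * rho(a) = [[-1, 4], [-5, 19]]  ->  [[233069, -897106], [-365084, 1405245]]
... * rho(b^-1) = [[-3, -2], [11, 7]]  ->  [[-10567373, -6745880], [16552947, 10566883]]
... * rho(a^-1) = [[19, -4], [5, -1]]  ->  [[-234509487, 49015372], [367340408, -76778671]]
... * rho(a^-1) = [[19, -4], [5, -1]]  ->  [[-4210603393, 889022576], [6595574397, -1392582961]]
... * rho(b) = [[7, 2], [-11, -3]]  ->  [[-39253472087, -11088274514], [61487433350, 17368897677]]
... * rho(a^-1) = [[19, -4], [5, -1]]  ->  [[-801257342223, 168102162862], [1255105722035, -263318631077]]
... * rho(b^-1) = [[-3, -2], [11, 7]]  ->  [[4252895818151, 2779229824480], [-6661822107952, -4353441861609]]
... * rho(a) = [[-1, 4], [-5, 19]]  ->  [[-18149044940551, 69816949937724], [28429031415997, -109362683802379]]
... * rho(b^-1) = [[-3, -2], [11, 7]]  ->  [[822433584136617, 525016739445170], [-1288276616074160, -822396849448647]]
... * rho(a^-1) = [[19, -4], [5, -1]]  ->  [[18251321795821573, -3814751075991638], [-28589239952652275, 5975503313745287]]
... * rho(b^-1) = [[-3, -2], [11, 7]]  ->  [[-96716227223372737, -63205901123584612], [151498256309154982, 99007003101521559]]
... * rho(a^-1) = [[19, -4], [5, -1]]  ->  [[-2153637822862005063, 450070810017075560], [3373501885381552453, -705000028338141487]]
... * rho(b) = [[7, 2], [-11, -3]]  ->  [[-20026243670221866601, -5657488075775236806], [31369513509390423528, 8862003855777529367]]
tr = -20026243670221866601 + 8862003855777529367 = -11164239814444337234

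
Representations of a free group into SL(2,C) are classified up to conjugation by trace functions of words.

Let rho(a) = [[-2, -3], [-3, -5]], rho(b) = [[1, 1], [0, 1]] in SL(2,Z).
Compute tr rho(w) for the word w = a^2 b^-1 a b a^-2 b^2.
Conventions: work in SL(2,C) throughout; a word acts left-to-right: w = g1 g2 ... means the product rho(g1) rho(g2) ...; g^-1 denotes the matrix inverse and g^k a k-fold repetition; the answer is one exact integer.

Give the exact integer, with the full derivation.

rho(a) = [[-2, -3], [-3, -5]]
... * rho(a) = [[-2, -3], [-3, -5]]  ->  [[13, 21], [21, 34]]
... * rho(b^-1) = [[1, -1], [0, 1]]  ->  [[13, 8], [21, 13]]
... * rho(a) = [[-2, -3], [-3, -5]]  ->  [[-50, -79], [-81, -128]]
... * rho(b) = [[1, 1], [0, 1]]  ->  [[-50, -129], [-81, -209]]
... * rho(a^-1) = [[-5, 3], [3, -2]]  ->  [[-137, 108], [-222, 175]]
... * rho(a^-1) = [[-5, 3], [3, -2]]  ->  [[1009, -627], [1635, -1016]]
... * rho(b) = [[1, 1], [0, 1]]  ->  [[1009, 382], [1635, 619]]
... * rho(b) = [[1, 1], [0, 1]]  ->  [[1009, 1391], [1635, 2254]]
tr = 1009 + 2254 = 3263

3263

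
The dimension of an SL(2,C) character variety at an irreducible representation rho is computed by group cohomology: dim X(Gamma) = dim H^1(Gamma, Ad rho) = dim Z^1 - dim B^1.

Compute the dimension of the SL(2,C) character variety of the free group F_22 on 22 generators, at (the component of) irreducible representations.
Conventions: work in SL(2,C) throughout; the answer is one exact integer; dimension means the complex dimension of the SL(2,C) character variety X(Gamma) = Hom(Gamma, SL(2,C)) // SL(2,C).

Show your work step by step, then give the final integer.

The free group F_22: 22 generators, no relators.
So Z^1 = (sl_2)^22 in full: dim Z^1 = 66.
dim B^1 = 3: the coboundary map is injective because an irreducible image has centralizer 0 in sl_2.
dim X = dim H^1 = dim Z^1 - dim B^1 = 66 - 3 = 63.

63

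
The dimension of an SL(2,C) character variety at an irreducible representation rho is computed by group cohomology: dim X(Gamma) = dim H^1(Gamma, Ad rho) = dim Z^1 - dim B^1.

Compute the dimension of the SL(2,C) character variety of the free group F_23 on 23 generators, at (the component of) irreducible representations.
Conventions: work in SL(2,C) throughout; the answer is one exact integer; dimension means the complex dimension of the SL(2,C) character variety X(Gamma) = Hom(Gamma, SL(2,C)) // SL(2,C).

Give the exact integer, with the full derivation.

66

The free group F_23: 23 generators, no relators.
A cocycle picks one sl_2 vector per generator freely, giving dim Z^1 = 3*23 = 69.
Irreducibility makes the coboundary map sl_2 -> Z^1 injective (trivial centralizer), so dim B^1 = 3.
Therefore dim X = 69 - 3 = 66.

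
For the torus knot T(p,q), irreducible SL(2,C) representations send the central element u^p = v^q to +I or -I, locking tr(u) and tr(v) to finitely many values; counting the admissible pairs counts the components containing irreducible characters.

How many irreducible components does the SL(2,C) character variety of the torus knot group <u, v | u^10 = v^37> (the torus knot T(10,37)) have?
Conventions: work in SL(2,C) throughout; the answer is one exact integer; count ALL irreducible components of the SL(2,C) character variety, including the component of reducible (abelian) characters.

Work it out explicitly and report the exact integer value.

163

Gamma = < u, v | u^10 = v^37 > (torus knot T(10,37)); the central element u^10 = v^37 acts as +I or -I in any irreducible SL(2,C) representation.
So on each irreducible component the traces are pinned: tr(u) = 2*cos(pi*alpha/10) with 1 <= alpha <= 9, tr(v) = 2*cos(pi*beta/37) with 1 <= beta <= 36.
u^10 = (-1)^alpha I and v^37 = (-1)^beta I must agree, so alpha and beta have equal parity.
Enumerate parity-matched pairs: 5*18 odd-odd plus 4*18 even-even gives 162.
Total: 162 irreducible-character components + 1 reducible (abelian) component = 163.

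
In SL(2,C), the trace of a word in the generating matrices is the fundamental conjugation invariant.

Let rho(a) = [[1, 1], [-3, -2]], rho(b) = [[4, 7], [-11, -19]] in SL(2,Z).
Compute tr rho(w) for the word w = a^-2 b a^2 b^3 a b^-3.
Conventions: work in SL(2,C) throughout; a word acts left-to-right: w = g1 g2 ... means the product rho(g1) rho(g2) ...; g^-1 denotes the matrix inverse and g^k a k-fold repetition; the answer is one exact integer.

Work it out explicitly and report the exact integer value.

rho(a^-1) = [[-2, -1], [3, 1]]
... * rho(a^-1) = [[-2, -1], [3, 1]]  ->  [[1, 1], [-3, -2]]
... * rho(b) = [[4, 7], [-11, -19]]  ->  [[-7, -12], [10, 17]]
... * rho(a) = [[1, 1], [-3, -2]]  ->  [[29, 17], [-41, -24]]
... * rho(a) = [[1, 1], [-3, -2]]  ->  [[-22, -5], [31, 7]]
... * rho(b) = [[4, 7], [-11, -19]]  ->  [[-33, -59], [47, 84]]
... * rho(b) = [[4, 7], [-11, -19]]  ->  [[517, 890], [-736, -1267]]
... * rho(b) = [[4, 7], [-11, -19]]  ->  [[-7722, -13291], [10993, 18921]]
... * rho(a) = [[1, 1], [-3, -2]]  ->  [[32151, 18860], [-45770, -26849]]
... * rho(b^-1) = [[-19, -7], [11, 4]]  ->  [[-403409, -149617], [574291, 212994]]
... * rho(b^-1) = [[-19, -7], [11, 4]]  ->  [[6018984, 2225395], [-8568595, -3168061]]
... * rho(b^-1) = [[-19, -7], [11, 4]]  ->  [[-89881351, -33231308], [127954634, 47307921]]
tr = -89881351 + 47307921 = -42573430

-42573430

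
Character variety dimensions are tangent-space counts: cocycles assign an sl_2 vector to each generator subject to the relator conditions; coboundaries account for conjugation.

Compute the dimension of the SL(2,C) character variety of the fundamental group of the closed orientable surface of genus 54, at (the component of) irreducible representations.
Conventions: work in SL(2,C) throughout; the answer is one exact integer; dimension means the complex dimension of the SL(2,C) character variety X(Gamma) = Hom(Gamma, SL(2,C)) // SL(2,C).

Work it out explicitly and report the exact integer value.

pi_1 of the closed genus-54 surface has 108 generators bound by the single product-of-commutators relator.
Before the relator condition, cocycle space has dim 3*108 = 324.
d_2 is surjective at irreducible rho (its cokernel H^2 is dual to H^0 = 0), so dim Z^1 = 324 - 3 = 321.
As always at irreducible rho, dim B^1 = 3.
Hence dim X = 321 - 3 = 318.

318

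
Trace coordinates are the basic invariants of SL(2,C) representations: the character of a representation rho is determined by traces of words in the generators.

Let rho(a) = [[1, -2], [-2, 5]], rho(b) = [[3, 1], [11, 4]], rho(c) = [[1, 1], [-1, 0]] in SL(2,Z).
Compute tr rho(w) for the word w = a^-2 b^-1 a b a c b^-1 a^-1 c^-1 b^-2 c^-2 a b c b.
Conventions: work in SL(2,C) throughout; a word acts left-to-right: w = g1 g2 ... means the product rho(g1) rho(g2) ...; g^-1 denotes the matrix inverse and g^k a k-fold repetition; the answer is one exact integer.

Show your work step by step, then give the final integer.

73920785

rho(a^-1) = [[5, 2], [2, 1]]
... * rho(a^-1) = [[5, 2], [2, 1]]  ->  [[29, 12], [12, 5]]
... * rho(b^-1) = [[4, -1], [-11, 3]]  ->  [[-16, 7], [-7, 3]]
... * rho(a) = [[1, -2], [-2, 5]]  ->  [[-30, 67], [-13, 29]]
... * rho(b) = [[3, 1], [11, 4]]  ->  [[647, 238], [280, 103]]
... * rho(a) = [[1, -2], [-2, 5]]  ->  [[171, -104], [74, -45]]
... * rho(c) = [[1, 1], [-1, 0]]  ->  [[275, 171], [119, 74]]
... * rho(b^-1) = [[4, -1], [-11, 3]]  ->  [[-781, 238], [-338, 103]]
... * rho(a^-1) = [[5, 2], [2, 1]]  ->  [[-3429, -1324], [-1484, -573]]
... * rho(c^-1) = [[0, -1], [1, 1]]  ->  [[-1324, 2105], [-573, 911]]
... * rho(b^-1) = [[4, -1], [-11, 3]]  ->  [[-28451, 7639], [-12313, 3306]]
... * rho(b^-1) = [[4, -1], [-11, 3]]  ->  [[-197833, 51368], [-85618, 22231]]
... * rho(c^-1) = [[0, -1], [1, 1]]  ->  [[51368, 249201], [22231, 107849]]
... * rho(c^-1) = [[0, -1], [1, 1]]  ->  [[249201, 197833], [107849, 85618]]
... * rho(a) = [[1, -2], [-2, 5]]  ->  [[-146465, 490763], [-63387, 212392]]
... * rho(b) = [[3, 1], [11, 4]]  ->  [[4958998, 1816587], [2146151, 786181]]
... * rho(c) = [[1, 1], [-1, 0]]  ->  [[3142411, 4958998], [1359970, 2146151]]
... * rho(b) = [[3, 1], [11, 4]]  ->  [[63976211, 22978403], [27687571, 9944574]]
tr = 63976211 + 9944574 = 73920785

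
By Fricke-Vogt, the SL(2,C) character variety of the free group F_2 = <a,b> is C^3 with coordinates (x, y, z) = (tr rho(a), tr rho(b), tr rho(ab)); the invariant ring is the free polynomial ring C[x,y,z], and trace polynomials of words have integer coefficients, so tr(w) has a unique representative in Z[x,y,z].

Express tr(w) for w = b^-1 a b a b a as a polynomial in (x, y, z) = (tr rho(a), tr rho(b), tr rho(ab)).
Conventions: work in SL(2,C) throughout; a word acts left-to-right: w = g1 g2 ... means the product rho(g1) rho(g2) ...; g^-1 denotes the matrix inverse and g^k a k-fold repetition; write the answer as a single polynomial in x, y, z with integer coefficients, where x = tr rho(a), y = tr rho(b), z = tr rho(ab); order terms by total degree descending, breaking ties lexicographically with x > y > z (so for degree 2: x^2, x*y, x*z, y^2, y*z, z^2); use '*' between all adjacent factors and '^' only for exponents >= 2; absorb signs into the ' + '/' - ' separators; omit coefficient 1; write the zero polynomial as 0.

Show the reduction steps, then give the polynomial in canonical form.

tr(b a b a) = tr(b a) * tr(b a) - tr(1)  (split on b) = z^2 - 2
tr(b a b) = tr(b) * tr(a b) - tr(a)  (reduce the b square) = y*z - x
tr(a b a b a) = tr(a) * tr(b a b a) - tr(b a b)  (reduce the a square) = x*z^2 - y*z - x
tr(a b a b a b) = tr(a b) * tr(a b a b) - tr(a^-1 b^-1)  (split on a) = z^3 - 3*z
tr(b^-1 a b a b a) = tr(a b a b a) * tr(b) - tr(a b a b a b)  (eliminate b^-1) = x*y*z^2 - y^2*z - z^3 - x*y + 3*z

x*y*z^2 - y^2*z - z^3 - x*y + 3*z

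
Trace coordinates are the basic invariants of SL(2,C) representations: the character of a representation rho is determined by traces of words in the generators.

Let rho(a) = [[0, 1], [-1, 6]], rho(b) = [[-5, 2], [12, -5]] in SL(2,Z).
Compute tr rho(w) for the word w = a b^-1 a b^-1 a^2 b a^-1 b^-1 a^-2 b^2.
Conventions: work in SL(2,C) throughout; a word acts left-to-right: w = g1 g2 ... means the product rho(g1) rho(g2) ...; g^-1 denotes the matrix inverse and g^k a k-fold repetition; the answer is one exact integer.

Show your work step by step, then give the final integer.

rho(a) = [[0, 1], [-1, 6]]
... * rho(b^-1) = [[-5, -2], [-12, -5]]  ->  [[-12, -5], [-67, -28]]
... * rho(a) = [[0, 1], [-1, 6]]  ->  [[5, -42], [28, -235]]
... * rho(b^-1) = [[-5, -2], [-12, -5]]  ->  [[479, 200], [2680, 1119]]
... * rho(a) = [[0, 1], [-1, 6]]  ->  [[-200, 1679], [-1119, 9394]]
... * rho(a) = [[0, 1], [-1, 6]]  ->  [[-1679, 9874], [-9394, 55245]]
... * rho(b) = [[-5, 2], [12, -5]]  ->  [[126883, -52728], [709910, -295013]]
... * rho(a^-1) = [[6, -1], [1, 0]]  ->  [[708570, -126883], [3964447, -709910]]
... * rho(b^-1) = [[-5, -2], [-12, -5]]  ->  [[-2020254, -782725], [-11303315, -4379344]]
... * rho(a^-1) = [[6, -1], [1, 0]]  ->  [[-12904249, 2020254], [-72199234, 11303315]]
... * rho(a^-1) = [[6, -1], [1, 0]]  ->  [[-75405240, 12904249], [-421892089, 72199234]]
... * rho(b) = [[-5, 2], [12, -5]]  ->  [[531877188, -215331725], [2975851253, -1204780348]]
... * rho(b) = [[-5, 2], [12, -5]]  ->  [[-5243366640, 2140413001], [-29336620441, 11975604246]]
tr = -5243366640 + 11975604246 = 6732237606

6732237606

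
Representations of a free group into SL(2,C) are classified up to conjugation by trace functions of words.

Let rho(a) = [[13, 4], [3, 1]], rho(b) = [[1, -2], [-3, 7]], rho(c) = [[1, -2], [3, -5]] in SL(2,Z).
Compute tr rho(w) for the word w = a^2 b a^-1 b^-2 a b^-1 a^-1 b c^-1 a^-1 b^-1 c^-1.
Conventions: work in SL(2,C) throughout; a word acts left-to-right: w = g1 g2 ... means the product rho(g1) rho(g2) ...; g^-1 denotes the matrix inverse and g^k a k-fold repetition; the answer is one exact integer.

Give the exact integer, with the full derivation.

26088770

rho(a) = [[13, 4], [3, 1]]
... * rho(a) = [[13, 4], [3, 1]]  ->  [[181, 56], [42, 13]]
... * rho(b) = [[1, -2], [-3, 7]]  ->  [[13, 30], [3, 7]]
... * rho(a^-1) = [[1, -4], [-3, 13]]  ->  [[-77, 338], [-18, 79]]
... * rho(b^-1) = [[7, 2], [3, 1]]  ->  [[475, 184], [111, 43]]
... * rho(b^-1) = [[7, 2], [3, 1]]  ->  [[3877, 1134], [906, 265]]
... * rho(a) = [[13, 4], [3, 1]]  ->  [[53803, 16642], [12573, 3889]]
... * rho(b^-1) = [[7, 2], [3, 1]]  ->  [[426547, 124248], [99678, 29035]]
... * rho(a^-1) = [[1, -4], [-3, 13]]  ->  [[53803, -90964], [12573, -21257]]
... * rho(b) = [[1, -2], [-3, 7]]  ->  [[326695, -744354], [76344, -173945]]
... * rho(c^-1) = [[-5, 2], [-3, 1]]  ->  [[599587, -90964], [140115, -21257]]
... * rho(a^-1) = [[1, -4], [-3, 13]]  ->  [[872479, -3580880], [203886, -836801]]
... * rho(b^-1) = [[7, 2], [3, 1]]  ->  [[-4635287, -1835922], [-1083201, -429029]]
... * rho(c^-1) = [[-5, 2], [-3, 1]]  ->  [[28684201, -11106496], [6703092, -2595431]]
tr = 28684201 + -2595431 = 26088770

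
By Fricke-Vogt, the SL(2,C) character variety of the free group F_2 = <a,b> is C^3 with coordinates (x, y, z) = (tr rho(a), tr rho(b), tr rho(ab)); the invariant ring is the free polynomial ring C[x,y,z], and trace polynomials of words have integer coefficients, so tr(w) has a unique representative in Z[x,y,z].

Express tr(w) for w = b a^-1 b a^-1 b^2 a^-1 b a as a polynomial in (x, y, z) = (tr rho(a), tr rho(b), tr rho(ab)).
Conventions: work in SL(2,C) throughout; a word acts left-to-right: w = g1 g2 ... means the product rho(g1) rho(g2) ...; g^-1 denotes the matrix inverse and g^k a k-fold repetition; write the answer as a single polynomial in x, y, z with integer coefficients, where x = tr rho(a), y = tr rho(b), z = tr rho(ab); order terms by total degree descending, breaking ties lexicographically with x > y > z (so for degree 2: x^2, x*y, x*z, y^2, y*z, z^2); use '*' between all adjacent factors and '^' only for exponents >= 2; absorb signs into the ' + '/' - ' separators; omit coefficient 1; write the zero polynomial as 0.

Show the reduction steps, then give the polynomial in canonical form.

x^3*y^4*z - x^4*y^3 - 3*x^2*y^3*z^2 + x^3*y^2*z + 3*x*y^2*z^3 + x^4*y + 2*x^2*y^3 + x^2*y*z^2 - y*z^4 - x^3*z - 5*x*y^2*z - x*z^3 - 2*x^2*y + 3*y*z^2 + 3*x*z - y

trace(a b^2) = trace(b) * trace(a b) - trace(a)   [square of b] = y*z - x
trace(b^2 a b) = trace(b) * trace(a b^2) - trace(a b)   [square of b] = y^2*z - x*y - z
trace(a b^4) = trace(b) * trace(b^2 a b) - trace(b^2 a)   [square of b] = y^3*z - x*y^2 - 2*y*z + x
trace(b^3 a b^2) = trace(b) * trace(a b^4) - trace(a b^3)   [square of b] = y^4*z - x*y^3 - 3*y^2*z + 2*x*y + z
and trace(a b a b) = trace(a b) * trace(a b) - trace(1)   [split at a repeated a] = z^2 - 2
next, trace(a b a) = trace(a) * trace(b a) - trace(b)   [square of a] = x*z - y
trace(a b^2 a b) = trace(b) * trace(a b a b) - trace(a b a)   [square of b] = y*z^2 - x*z - y
and trace(a^2) = trace(a) * trace(a) - trace(1)   [square of a] = x^2 - 2
and trace(a b^2 a) = trace(b) * trace(a^2 b) - trace(a^2)   [square of b] = x*y*z - x^2 - y^2 + 2
trace(b a b^2 a b) = trace(b) * trace(a b^2 a b) - trace(a b^2 a)   [square of b] = y^2*z^2 - 2*x*y*z + x^2 - 2
trace(b^3 a b^2 a) = trace(b) * trace(b a b^2 a b) - trace(b a b^2 a)   [square of b] = y^3*z^2 - 2*x*y^2*z + x^2*y - y*z^2 + x*z - y
trace(b a^-1 b^3 a b) = trace(b^3 a b^2) * trace(a) - trace(b^3 a b^2 a)   [inverse elimination on a] = x*y^4*z - x^2*y^3 - y^3*z^2 - x*y^2*z + x^2*y + y*z^2 + y
and trace(b^2 a b a b) = trace(b) * trace(b a b a b) - trace(b a b a)   [square of b] = y^2*z^2 - x*y*z - y^2 - z^2 + 2
trace(b^3 a b a b) = trace(b) * trace(b^2 a b a b) - trace(b^2 a b a)   [square of b] = y^3*z^2 - x*y^2*z - y^3 - 2*y*z^2 + x*z + 3*y
trace(a b a b a b) = trace(a b) * trace(a b a b) - trace(a^-1 b^-1)   [split at a repeated a] = z^3 - 3*z
trace(a b a b a) = trace(a) * trace(b a b a) - trace(b a b)   [square of a] = x*z^2 - y*z - x
next, trace(a b a b a b^2) = trace(b) * trace(a b a b a b) - trace(a b a b a)   [square of b] = y*z^3 - x*z^2 - 2*y*z + x
next, trace(b^3 a b a b a) = trace(b) * trace(a b a b a b^2) - trace(a b a b a b)   [square of b] = y^2*z^3 - x*y*z^2 - 2*y^2*z - z^3 + x*y + 3*z
next, trace(b a^-1 b^3 a b a) = trace(b^3 a b a b) * trace(a) - trace(b^3 a b a b a)   [inverse elimination on a] = x*y^3*z^2 - x^2*y^2*z - y^2*z^3 - x*y^3 - x*y*z^2 + x^2*z + 2*y^2*z + z^3 + 2*x*y - 3*z
trace(b a b a^-1 b a^-1 b^2) = trace(b a^-1 b^3 a b) * trace(a) - trace(b a^-1 b^3 a b a)   [inverse elimination on a] = x^2*y^4*z - x^3*y^3 - 2*x*y^3*z^2 + y^2*z^3 + x^3*y + x*y^3 + 2*x*y*z^2 - x^2*z - 2*y^2*z - z^3 - x*y + 3*z
trace(a b a^2) = trace(a) * trace(a b a) - trace(a b)   [square of a] = x^2*z - x*y - z
next, trace(a b^2 a b a) = trace(b) * trace(a b a^2 b) - trace(a b a^2)   [square of b] = x*y*z^2 - x^2*z - y^2*z + z
trace(b a b^2 a b a b) = trace(b) * trace(a b^2 a b a b) - trace(a b^2 a b a)   [square of b] = y^2*z^3 - 2*x*y*z^2 + x^2*z - y^2*z + x*y - z
trace(a b a b a b a b) = trace(a b a b) * trace(a b a b) - trace(1)   [split at a repeated a] = z^4 - 4*z^2 + 2
next, trace(a b a b a b a) = trace(a) * trace(b a b a b a) - trace(b a b a b)   [square of a] = x*z^3 - y*z^2 - 2*x*z + y
trace(b a b^2 a b a b a) = trace(b) * trace(a b a b a b a b) - trace(a b a b a b a)   [square of b] = y*z^4 - x*z^3 - 3*y*z^2 + 2*x*z + y
trace(b^2 a b a b a^-1 b a) = trace(b a b^2 a b a b) * trace(a) - trace(b a b^2 a b a b a)   [inverse elimination on a] = x*y^2*z^3 - 2*x^2*y*z^2 - y*z^4 + x^3*z - x*y^2*z + x*z^3 + x^2*y + 3*y*z^2 - 3*x*z - y
and trace(b a b a^-1 b a^-1 b^2 a) = trace(b^2 a b a b a^-1 b) * trace(a) - trace(b^2 a b a b a^-1 b a)   [inverse elimination on a] = x^2*y^3*z^2 - x^3*y^2*z - 2*x*y^2*z^3 - x^2*y^3 + x^2*y*z^2 + y*z^4 + 3*x*y^2*z + x^2*y - 3*y*z^2 + y
and trace(b a^-1 b a^-1 b^2 a^-1 b a) = trace(b a b a^-1 b a^-1 b^2) * trace(a) - trace(b a b a^-1 b a^-1 b^2 a)   [inverse elimination on a] = x^3*y^4*z - x^4*y^3 - 3*x^2*y^3*z^2 + x^3*y^2*z + 3*x*y^2*z^3 + x^4*y + 2*x^2*y^3 + x^2*y*z^2 - y*z^4 - x^3*z - 5*x*y^2*z - x*z^3 - 2*x^2*y + 3*y*z^2 + 3*x*z - y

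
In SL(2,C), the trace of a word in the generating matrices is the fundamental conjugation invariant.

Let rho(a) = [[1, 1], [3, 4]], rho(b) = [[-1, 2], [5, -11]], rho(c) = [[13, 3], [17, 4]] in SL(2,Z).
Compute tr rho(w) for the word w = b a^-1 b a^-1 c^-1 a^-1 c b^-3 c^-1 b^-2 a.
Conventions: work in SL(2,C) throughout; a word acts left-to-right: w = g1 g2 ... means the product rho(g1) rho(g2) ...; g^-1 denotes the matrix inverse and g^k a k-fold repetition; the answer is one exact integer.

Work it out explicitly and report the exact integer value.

rho(b) = [[-1, 2], [5, -11]]
... * rho(a^-1) = [[4, -1], [-3, 1]]  ->  [[-10, 3], [53, -16]]
... * rho(b) = [[-1, 2], [5, -11]]  ->  [[25, -53], [-133, 282]]
... * rho(a^-1) = [[4, -1], [-3, 1]]  ->  [[259, -78], [-1378, 415]]
... * rho(c^-1) = [[4, -3], [-17, 13]]  ->  [[2362, -1791], [-12567, 9529]]
... * rho(a^-1) = [[4, -1], [-3, 1]]  ->  [[14821, -4153], [-78855, 22096]]
... * rho(c) = [[13, 3], [17, 4]]  ->  [[122072, 27851], [-649483, -148181]]
... * rho(b^-1) = [[-11, -2], [-5, -1]]  ->  [[-1482047, -271995], [7885218, 1447147]]
... * rho(b^-1) = [[-11, -2], [-5, -1]]  ->  [[17662492, 3236089], [-93973133, -17217583]]
... * rho(b^-1) = [[-11, -2], [-5, -1]]  ->  [[-210467857, -38561073], [1119792378, 205163849]]
... * rho(c^-1) = [[4, -3], [-17, 13]]  ->  [[-186333187, 130109622], [991384079, -692247097]]
... * rho(b^-1) = [[-11, -2], [-5, -1]]  ->  [[1399116947, 242556752], [-7443989384, -1290521061]]
... * rho(b^-1) = [[-11, -2], [-5, -1]]  ->  [[-16603070177, -3040790646], [88336488529, 16178499829]]
... * rho(a) = [[1, 1], [3, 4]]  ->  [[-25725442115, -28766232761], [136871988016, 153050487845]]
tr = -25725442115 + 153050487845 = 127325045730

127325045730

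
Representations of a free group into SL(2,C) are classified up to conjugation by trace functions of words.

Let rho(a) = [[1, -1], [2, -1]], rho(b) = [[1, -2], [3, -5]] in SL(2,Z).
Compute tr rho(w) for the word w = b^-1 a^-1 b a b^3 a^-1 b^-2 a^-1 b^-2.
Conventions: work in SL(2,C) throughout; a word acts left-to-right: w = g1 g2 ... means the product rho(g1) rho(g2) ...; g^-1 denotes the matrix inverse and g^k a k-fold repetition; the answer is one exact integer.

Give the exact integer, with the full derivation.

11704

rho(b^-1) = [[-5, 2], [-3, 1]]
... * rho(a^-1) = [[-1, 1], [-2, 1]]  ->  [[1, -3], [1, -2]]
... * rho(b) = [[1, -2], [3, -5]]  ->  [[-8, 13], [-5, 8]]
... * rho(a) = [[1, -1], [2, -1]]  ->  [[18, -5], [11, -3]]
... * rho(b) = [[1, -2], [3, -5]]  ->  [[3, -11], [2, -7]]
... * rho(b) = [[1, -2], [3, -5]]  ->  [[-30, 49], [-19, 31]]
... * rho(b) = [[1, -2], [3, -5]]  ->  [[117, -185], [74, -117]]
... * rho(a^-1) = [[-1, 1], [-2, 1]]  ->  [[253, -68], [160, -43]]
... * rho(b^-1) = [[-5, 2], [-3, 1]]  ->  [[-1061, 438], [-671, 277]]
... * rho(b^-1) = [[-5, 2], [-3, 1]]  ->  [[3991, -1684], [2524, -1065]]
... * rho(a^-1) = [[-1, 1], [-2, 1]]  ->  [[-623, 2307], [-394, 1459]]
... * rho(b^-1) = [[-5, 2], [-3, 1]]  ->  [[-3806, 1061], [-2407, 671]]
... * rho(b^-1) = [[-5, 2], [-3, 1]]  ->  [[15847, -6551], [10022, -4143]]
tr = 15847 + -4143 = 11704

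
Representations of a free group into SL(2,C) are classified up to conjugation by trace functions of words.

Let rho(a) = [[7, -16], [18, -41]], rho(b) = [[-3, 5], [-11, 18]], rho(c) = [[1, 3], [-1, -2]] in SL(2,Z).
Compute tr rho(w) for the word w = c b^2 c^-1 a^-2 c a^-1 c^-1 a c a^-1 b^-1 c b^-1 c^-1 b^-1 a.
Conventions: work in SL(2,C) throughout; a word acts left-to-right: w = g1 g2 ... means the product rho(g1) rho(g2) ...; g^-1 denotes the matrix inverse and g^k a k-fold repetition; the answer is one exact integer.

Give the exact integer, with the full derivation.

3916189341496077734

rho(c) = [[1, 3], [-1, -2]]
... * rho(b) = [[-3, 5], [-11, 18]]  ->  [[-36, 59], [25, -41]]
... * rho(b) = [[-3, 5], [-11, 18]]  ->  [[-541, 882], [376, -613]]
... * rho(c^-1) = [[-2, -3], [1, 1]]  ->  [[1964, 2505], [-1365, -1741]]
... * rho(a^-1) = [[-41, 16], [-18, 7]]  ->  [[-125614, 48959], [87303, -34027]]
... * rho(a^-1) = [[-41, 16], [-18, 7]]  ->  [[4268912, -1667111], [-2966937, 1158659]]
... * rho(c) = [[1, 3], [-1, -2]]  ->  [[5936023, 16140958], [-4125596, -11218129]]
... * rho(a^-1) = [[-41, 16], [-18, 7]]  ->  [[-533914187, 207963074], [371075758, -144536439]]
... * rho(c^-1) = [[-2, -3], [1, 1]]  ->  [[1275791448, 1809705635], [-886687955, -1257763713]]
... * rho(a) = [[7, -16], [18, -41]]  ->  [[41505241566, -94610594203], [-28846562519, 65755319513]]
... * rho(c) = [[1, 3], [-1, -2]]  ->  [[136115835769, 313736913104], [-94601882032, -218050326583]]
... * rho(a^-1) = [[-41, 16], [-18, 7]]  ->  [[-11228013702401, 4374011764032], [7803583041806, -3039982398593]]
... * rho(b^-1) = [[18, -5], [11, -3]]  ->  [[-153990117238866, 43018033219909], [107024688367985, -29897968013251]]
... * rho(c) = [[1, 3], [-1, -2]]  ->  [[-197008150458775, -548006418156416], [136922656381236, 380870001130457]]
... * rho(b^-1) = [[18, -5], [11, -3]]  ->  [[-9574217307978526, 2629060006763123], [6654177827297275, -1827223285297551]]
... * rho(c^-1) = [[-2, -3], [1, 1]]  ->  [[21777494622720175, 31351711930698701], [-15135578939892101, -21789756767189376]]
... * rho(b^-1) = [[18, -5], [11, -3]]  ->  [[736863734446648861, -202942608905696978], [-512127745357140954, 141047165001028633]]
... * rho(a) = [[7, -16], [18, -41]]  ->  [[1505079180823996423, -3469172786012805678], [-1046045247481471284, 2411110160672081311]]
tr = 1505079180823996423 + 2411110160672081311 = 3916189341496077734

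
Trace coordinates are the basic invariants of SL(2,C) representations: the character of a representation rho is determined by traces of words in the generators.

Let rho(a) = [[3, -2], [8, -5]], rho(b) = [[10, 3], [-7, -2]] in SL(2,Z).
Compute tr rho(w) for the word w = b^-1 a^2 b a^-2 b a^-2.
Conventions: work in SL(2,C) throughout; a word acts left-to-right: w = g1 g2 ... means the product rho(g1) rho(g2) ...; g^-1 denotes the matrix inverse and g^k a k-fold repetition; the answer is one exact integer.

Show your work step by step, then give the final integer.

rho(b^-1) = [[-2, -3], [7, 10]]
... * rho(a) = [[3, -2], [8, -5]]  ->  [[-30, 19], [101, -64]]
... * rho(a) = [[3, -2], [8, -5]]  ->  [[62, -35], [-209, 118]]
... * rho(b) = [[10, 3], [-7, -2]]  ->  [[865, 256], [-2916, -863]]
... * rho(a^-1) = [[-5, 2], [-8, 3]]  ->  [[-6373, 2498], [21484, -8421]]
... * rho(a^-1) = [[-5, 2], [-8, 3]]  ->  [[11881, -5252], [-40052, 17705]]
... * rho(b) = [[10, 3], [-7, -2]]  ->  [[155574, 46147], [-524455, -155566]]
... * rho(a^-1) = [[-5, 2], [-8, 3]]  ->  [[-1147046, 449589], [3866803, -1515608]]
... * rho(a^-1) = [[-5, 2], [-8, 3]]  ->  [[2138518, -945325], [-7209151, 3186782]]
tr = 2138518 + 3186782 = 5325300

5325300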